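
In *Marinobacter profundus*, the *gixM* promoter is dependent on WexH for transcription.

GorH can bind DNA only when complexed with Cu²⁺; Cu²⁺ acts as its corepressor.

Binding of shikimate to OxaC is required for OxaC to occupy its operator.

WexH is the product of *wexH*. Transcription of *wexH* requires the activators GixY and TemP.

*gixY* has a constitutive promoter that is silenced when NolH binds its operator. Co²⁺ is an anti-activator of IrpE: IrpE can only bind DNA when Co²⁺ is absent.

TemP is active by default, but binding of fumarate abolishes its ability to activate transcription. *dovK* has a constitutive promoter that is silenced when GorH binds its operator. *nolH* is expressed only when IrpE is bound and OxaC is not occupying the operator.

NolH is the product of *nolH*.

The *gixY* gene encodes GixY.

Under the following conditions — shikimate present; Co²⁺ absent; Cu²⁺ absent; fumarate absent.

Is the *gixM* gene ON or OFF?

ON

Co²⁺ is absent, so IrpE is active.
Shikimate is present, so OxaC is active.
With repressor OxaC bound, *nolH* is not transcribed.
So NolH is not produced.
With no repressor bound, *gixY* is transcribed.
So GixY is produced and active.
Fumarate is absent, so TemP is active.
No repressor is bound and GixY and TemP are active, so *wexH* is transcribed.
So WexH is produced and active.
No repressor is bound and WexH is active, so *gixM* is transcribed.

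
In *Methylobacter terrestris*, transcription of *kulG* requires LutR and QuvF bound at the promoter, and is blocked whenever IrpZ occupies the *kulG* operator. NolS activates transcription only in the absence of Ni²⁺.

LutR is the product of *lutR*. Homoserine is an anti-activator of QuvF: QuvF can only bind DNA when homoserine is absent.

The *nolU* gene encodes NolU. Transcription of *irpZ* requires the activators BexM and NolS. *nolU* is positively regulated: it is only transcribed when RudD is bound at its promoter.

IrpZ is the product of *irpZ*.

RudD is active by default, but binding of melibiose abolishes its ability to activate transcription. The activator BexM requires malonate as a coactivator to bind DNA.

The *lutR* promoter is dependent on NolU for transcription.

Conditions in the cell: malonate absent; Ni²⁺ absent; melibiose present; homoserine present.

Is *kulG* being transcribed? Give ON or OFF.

OFF

Melibiose is present, so RudD is inactive.
Required activator RudD is absent, so *nolU* is not transcribed.
So NolU is not produced.
Required activator NolU is absent, so *lutR* is not transcribed.
So LutR is not produced.
Homoserine is present, so QuvF is inactive.
Malonate is absent, so BexM is inactive.
Ni²⁺ is absent, so NolS is active.
Required activator BexM is absent, so *irpZ* is not transcribed.
So IrpZ is not produced.
Required activator LutR is absent, so *kulG* is not transcribed.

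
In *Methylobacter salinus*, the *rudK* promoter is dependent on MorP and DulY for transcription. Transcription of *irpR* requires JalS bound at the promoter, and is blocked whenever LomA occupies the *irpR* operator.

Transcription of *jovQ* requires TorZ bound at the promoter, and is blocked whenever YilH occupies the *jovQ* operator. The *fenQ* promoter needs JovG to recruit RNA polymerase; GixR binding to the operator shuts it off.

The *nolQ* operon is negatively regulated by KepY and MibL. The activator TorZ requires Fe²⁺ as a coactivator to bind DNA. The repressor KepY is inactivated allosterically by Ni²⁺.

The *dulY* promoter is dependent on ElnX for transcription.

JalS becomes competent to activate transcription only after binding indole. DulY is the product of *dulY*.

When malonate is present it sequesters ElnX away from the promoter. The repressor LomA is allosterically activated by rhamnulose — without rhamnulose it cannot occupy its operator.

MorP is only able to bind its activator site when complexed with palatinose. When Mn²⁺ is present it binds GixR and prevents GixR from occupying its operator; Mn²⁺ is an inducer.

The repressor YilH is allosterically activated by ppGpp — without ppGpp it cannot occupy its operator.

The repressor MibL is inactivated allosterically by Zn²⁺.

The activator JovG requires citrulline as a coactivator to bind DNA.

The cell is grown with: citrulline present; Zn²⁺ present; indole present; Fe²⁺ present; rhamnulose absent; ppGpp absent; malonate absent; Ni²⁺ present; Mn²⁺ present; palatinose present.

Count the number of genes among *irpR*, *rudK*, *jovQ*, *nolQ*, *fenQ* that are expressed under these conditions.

Indole is present, so JalS is active.
Rhamnulose is absent, so LomA is inactive.
No repressor is bound and JalS is active, so *irpR* is transcribed.
→ *irpR* is ON.
Palatinose is present, so MorP is active.
Malonate is absent, so ElnX is active.
No repressor is bound and ElnX is active, so *dulY* is transcribed.
So DulY is produced and active.
No repressor is bound and MorP and DulY are active, so *rudK* is transcribed.
→ *rudK* is ON.
Fe²⁺ is present, so TorZ is active.
ppGpp is absent, so YilH is inactive.
No repressor is bound and TorZ is active, so *jovQ* is transcribed.
→ *jovQ* is ON.
Ni²⁺ is present, so KepY is inactive.
Zn²⁺ is present, so MibL is inactive.
With no repressor bound, *nolQ* is transcribed.
→ *nolQ* is ON.
Citrulline is present, so JovG is active.
Mn²⁺ is present, so GixR is inactive.
No repressor is bound and JovG is active, so *fenQ* is transcribed.
→ *fenQ* is ON.
5 of the 5 genes are transcribed.

5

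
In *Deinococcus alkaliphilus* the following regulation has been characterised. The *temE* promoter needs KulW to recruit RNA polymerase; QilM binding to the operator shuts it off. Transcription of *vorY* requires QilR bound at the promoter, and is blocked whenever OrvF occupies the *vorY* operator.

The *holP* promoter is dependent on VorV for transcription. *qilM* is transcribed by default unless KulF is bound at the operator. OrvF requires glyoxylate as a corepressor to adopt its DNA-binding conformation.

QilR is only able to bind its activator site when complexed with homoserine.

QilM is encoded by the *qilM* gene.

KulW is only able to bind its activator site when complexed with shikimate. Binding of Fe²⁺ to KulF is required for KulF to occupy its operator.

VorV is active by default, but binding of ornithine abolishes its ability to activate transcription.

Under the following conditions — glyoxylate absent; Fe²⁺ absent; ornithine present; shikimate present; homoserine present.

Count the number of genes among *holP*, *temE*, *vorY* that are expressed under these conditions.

Ornithine is present, so VorV is inactive.
Required activator VorV is absent, so *holP* is not transcribed.
→ *holP* is OFF.
Shikimate is present, so KulW is active.
Fe²⁺ is absent, so KulF is inactive.
With no repressor bound, *qilM* is transcribed.
So QilM is produced and active.
With repressor QilM bound, *temE* is not transcribed.
→ *temE* is OFF.
Homoserine is present, so QilR is active.
Glyoxylate is absent, so OrvF is inactive.
No repressor is bound and QilR is active, so *vorY* is transcribed.
→ *vorY* is ON.
1 of the 3 genes is transcribed.

1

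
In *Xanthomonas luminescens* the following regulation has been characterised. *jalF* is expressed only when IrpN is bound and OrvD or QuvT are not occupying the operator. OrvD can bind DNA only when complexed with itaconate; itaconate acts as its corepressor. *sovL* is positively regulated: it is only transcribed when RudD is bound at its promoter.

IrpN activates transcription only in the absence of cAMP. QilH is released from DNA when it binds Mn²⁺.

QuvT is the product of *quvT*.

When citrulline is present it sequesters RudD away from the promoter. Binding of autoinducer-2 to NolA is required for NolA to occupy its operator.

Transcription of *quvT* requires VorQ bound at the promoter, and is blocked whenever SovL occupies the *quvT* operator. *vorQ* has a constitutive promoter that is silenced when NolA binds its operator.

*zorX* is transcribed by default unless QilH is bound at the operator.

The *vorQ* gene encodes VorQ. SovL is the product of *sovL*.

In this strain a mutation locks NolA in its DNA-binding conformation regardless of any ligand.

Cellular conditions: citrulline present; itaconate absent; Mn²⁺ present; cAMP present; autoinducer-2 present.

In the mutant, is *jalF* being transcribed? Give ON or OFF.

Itaconate is absent, so OrvD is inactive.
cAMP is present, so IrpN is inactive.
NolA is constitutively active in this strain.
With repressor NolA bound, *vorQ* is not transcribed.
So VorQ is not produced.
Citrulline is present, so RudD is inactive.
Required activator RudD is absent, so *sovL* is not transcribed.
So SovL is not produced.
Required activator VorQ is absent, so *quvT* is not transcribed.
So QuvT is not produced.
Required activator IrpN is absent, so *jalF* is not transcribed.

OFF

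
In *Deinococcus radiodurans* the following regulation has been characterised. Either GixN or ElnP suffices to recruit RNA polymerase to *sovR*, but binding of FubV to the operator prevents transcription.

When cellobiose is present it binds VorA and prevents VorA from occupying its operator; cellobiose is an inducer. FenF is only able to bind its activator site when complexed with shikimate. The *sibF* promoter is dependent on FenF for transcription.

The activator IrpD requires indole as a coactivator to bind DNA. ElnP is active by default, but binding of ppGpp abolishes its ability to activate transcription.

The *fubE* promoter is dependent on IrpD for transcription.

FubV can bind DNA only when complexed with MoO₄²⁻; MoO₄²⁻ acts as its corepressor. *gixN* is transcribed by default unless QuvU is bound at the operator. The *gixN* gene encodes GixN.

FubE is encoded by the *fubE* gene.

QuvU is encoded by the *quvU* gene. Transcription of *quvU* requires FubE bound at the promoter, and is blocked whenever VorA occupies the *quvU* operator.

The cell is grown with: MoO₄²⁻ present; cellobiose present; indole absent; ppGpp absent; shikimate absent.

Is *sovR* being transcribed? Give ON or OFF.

MoO₄²⁻ is present, so FubV is active.
Indole is absent, so IrpD is inactive.
Required activator IrpD is absent, so *fubE* is not transcribed.
So FubE is not produced.
Cellobiose is present, so VorA is inactive.
Required activator FubE is absent, so *quvU* is not transcribed.
So QuvU is not produced.
With no repressor bound, *gixN* is transcribed.
So GixN is produced and active.
ppGpp is absent, so ElnP is active.
With repressor FubV bound, *sovR* is not transcribed.

OFF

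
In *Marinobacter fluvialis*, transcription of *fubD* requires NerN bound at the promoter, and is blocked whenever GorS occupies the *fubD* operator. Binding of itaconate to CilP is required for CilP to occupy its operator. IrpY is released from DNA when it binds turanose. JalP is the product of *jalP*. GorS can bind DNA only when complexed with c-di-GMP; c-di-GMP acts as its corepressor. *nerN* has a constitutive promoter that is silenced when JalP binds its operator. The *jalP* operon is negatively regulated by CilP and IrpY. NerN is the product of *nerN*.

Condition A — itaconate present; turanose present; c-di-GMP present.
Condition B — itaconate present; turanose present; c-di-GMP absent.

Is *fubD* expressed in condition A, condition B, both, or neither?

B only

Condition A:
Itaconate is present, so CilP is active.
Turanose is present, so IrpY is inactive.
With repressor CilP bound, *jalP* is not transcribed.
So JalP is not produced.
With no repressor bound, *nerN* is transcribed.
So NerN is produced and active.
c-di-GMP is present, so GorS is active.
With repressor GorS bound, *fubD* is not transcribed.
→ *fubD* is OFF in A.
Condition B:
Itaconate is present, so CilP is active.
Turanose is present, so IrpY is inactive.
With repressor CilP bound, *jalP* is not transcribed.
So JalP is not produced.
With no repressor bound, *nerN* is transcribed.
So NerN is produced and active.
c-di-GMP is absent, so GorS is inactive.
No repressor is bound and NerN is active, so *fubD* is transcribed.
→ *fubD* is ON in B.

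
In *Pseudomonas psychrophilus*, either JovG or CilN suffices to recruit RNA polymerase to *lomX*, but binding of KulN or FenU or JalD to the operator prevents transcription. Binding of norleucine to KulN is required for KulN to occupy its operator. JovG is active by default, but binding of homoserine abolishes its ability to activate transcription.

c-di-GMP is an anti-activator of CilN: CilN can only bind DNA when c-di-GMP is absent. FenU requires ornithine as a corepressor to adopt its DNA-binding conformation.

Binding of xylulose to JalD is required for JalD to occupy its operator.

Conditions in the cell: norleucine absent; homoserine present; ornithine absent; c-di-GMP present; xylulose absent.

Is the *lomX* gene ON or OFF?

OFF

Norleucine is absent, so KulN is inactive.
Homoserine is present, so JovG is inactive.
Ornithine is absent, so FenU is inactive.
Xylulose is absent, so JalD is inactive.
c-di-GMP is present, so CilN is inactive.
No activator is available at the *lomX* promoter, so *lomX* is not transcribed.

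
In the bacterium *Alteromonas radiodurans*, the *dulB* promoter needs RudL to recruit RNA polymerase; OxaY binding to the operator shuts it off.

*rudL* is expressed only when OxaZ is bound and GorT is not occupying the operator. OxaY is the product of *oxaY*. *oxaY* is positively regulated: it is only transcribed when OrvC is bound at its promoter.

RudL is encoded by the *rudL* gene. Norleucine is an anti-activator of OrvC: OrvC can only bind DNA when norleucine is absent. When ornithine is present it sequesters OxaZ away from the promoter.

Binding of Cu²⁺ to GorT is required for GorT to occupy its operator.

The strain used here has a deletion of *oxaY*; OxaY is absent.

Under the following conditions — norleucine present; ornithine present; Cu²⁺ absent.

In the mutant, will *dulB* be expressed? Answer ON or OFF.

Cu²⁺ is absent, so GorT is inactive.
Ornithine is present, so OxaZ is inactive.
Required activator OxaZ is absent, so *rudL* is not transcribed.
So RudL is not produced.
OxaY is non-functional in this strain, so it has no effect.
Required activator RudL is absent, so *dulB* is not transcribed.

OFF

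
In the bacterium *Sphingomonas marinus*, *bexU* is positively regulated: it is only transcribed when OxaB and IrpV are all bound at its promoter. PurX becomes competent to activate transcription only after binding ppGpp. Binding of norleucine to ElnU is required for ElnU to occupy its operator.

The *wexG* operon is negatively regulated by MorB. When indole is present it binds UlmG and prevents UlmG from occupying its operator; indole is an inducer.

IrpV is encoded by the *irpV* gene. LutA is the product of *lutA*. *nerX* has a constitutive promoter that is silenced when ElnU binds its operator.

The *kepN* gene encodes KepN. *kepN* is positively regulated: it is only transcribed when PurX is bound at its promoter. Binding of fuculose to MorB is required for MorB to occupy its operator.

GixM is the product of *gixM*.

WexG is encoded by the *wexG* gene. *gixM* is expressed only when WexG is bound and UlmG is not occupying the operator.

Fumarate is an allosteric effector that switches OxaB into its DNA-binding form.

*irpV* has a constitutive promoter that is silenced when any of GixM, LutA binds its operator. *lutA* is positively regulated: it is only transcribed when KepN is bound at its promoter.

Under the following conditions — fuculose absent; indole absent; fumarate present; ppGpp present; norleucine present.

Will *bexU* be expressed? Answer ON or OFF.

OFF

Fumarate is present, so OxaB is active.
Fuculose is absent, so MorB is inactive.
With no repressor bound, *wexG* is transcribed.
So WexG is produced and active.
Indole is absent, so UlmG is active.
With repressor UlmG bound, *gixM* is not transcribed.
So GixM is not produced.
ppGpp is present, so PurX is active.
No repressor is bound and PurX is active, so *kepN* is transcribed.
So KepN is produced and active.
No repressor is bound and KepN is active, so *lutA* is transcribed.
So LutA is produced and active.
With repressor LutA bound, *irpV* is not transcribed.
So IrpV is not produced.
Required activator IrpV is absent, so *bexU* is not transcribed.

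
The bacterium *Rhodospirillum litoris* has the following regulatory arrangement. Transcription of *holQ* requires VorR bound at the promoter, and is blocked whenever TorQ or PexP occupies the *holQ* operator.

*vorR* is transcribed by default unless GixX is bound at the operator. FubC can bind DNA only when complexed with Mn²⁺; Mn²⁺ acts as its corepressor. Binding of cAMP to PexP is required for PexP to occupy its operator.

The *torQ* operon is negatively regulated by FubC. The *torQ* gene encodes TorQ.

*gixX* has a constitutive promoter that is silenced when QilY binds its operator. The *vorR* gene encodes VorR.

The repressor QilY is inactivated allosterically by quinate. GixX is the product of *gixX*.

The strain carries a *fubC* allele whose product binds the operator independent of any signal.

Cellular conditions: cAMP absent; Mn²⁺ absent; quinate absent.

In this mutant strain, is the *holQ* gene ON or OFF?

Quinate is absent, so QilY is active.
With repressor QilY bound, *gixX* is not transcribed.
So GixX is not produced.
With no repressor bound, *vorR* is transcribed.
So VorR is produced and active.
FubC is constitutively active in this strain.
With repressor FubC bound, *torQ* is not transcribed.
So TorQ is not produced.
cAMP is absent, so PexP is inactive.
No repressor is bound and VorR is active, so *holQ* is transcribed.

ON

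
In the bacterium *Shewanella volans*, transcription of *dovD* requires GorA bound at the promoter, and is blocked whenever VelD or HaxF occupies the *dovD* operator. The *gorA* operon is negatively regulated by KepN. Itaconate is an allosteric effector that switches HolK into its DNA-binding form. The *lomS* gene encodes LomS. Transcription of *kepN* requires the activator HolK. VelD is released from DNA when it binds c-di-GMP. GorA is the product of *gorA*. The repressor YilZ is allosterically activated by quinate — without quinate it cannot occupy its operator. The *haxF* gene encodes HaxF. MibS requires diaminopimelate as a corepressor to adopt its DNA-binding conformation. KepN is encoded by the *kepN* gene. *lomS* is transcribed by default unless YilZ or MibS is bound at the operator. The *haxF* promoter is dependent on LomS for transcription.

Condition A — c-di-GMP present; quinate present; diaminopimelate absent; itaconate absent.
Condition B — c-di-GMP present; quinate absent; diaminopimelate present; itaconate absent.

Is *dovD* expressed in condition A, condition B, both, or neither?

Condition A:
c-di-GMP is present, so VelD is inactive.
Quinate is present, so YilZ is active.
Diaminopimelate is absent, so MibS is inactive.
With repressor YilZ bound, *lomS* is not transcribed.
So LomS is not produced.
Required activator LomS is absent, so *haxF* is not transcribed.
So HaxF is not produced.
Itaconate is absent, so HolK is inactive.
Required activator HolK is absent, so *kepN* is not transcribed.
So KepN is not produced.
With no repressor bound, *gorA* is transcribed.
So GorA is produced and active.
No repressor is bound and GorA is active, so *dovD* is transcribed.
→ *dovD* is ON in A.
Condition B:
c-di-GMP is present, so VelD is inactive.
Quinate is absent, so YilZ is inactive.
Diaminopimelate is present, so MibS is active.
With repressor MibS bound, *lomS* is not transcribed.
So LomS is not produced.
Required activator LomS is absent, so *haxF* is not transcribed.
So HaxF is not produced.
Itaconate is absent, so HolK is inactive.
Required activator HolK is absent, so *kepN* is not transcribed.
So KepN is not produced.
With no repressor bound, *gorA* is transcribed.
So GorA is produced and active.
No repressor is bound and GorA is active, so *dovD* is transcribed.
→ *dovD* is ON in B.

both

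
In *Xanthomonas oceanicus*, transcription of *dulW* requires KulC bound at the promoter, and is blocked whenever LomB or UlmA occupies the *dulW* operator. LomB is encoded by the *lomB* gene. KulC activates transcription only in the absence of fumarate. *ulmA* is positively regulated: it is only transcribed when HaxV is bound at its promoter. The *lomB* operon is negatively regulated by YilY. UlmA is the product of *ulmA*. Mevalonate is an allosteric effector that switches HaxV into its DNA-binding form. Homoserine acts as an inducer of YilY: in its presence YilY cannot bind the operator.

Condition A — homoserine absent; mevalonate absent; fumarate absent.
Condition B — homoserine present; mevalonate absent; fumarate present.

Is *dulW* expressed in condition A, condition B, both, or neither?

A only

Condition A:
Homoserine is absent, so YilY is active.
With repressor YilY bound, *lomB* is not transcribed.
So LomB is not produced.
Mevalonate is absent, so HaxV is inactive.
Required activator HaxV is absent, so *ulmA* is not transcribed.
So UlmA is not produced.
Fumarate is absent, so KulC is active.
No repressor is bound and KulC is active, so *dulW* is transcribed.
→ *dulW* is ON in A.
Condition B:
Homoserine is present, so YilY is inactive.
With no repressor bound, *lomB* is transcribed.
So LomB is produced and active.
Mevalonate is absent, so HaxV is inactive.
Required activator HaxV is absent, so *ulmA* is not transcribed.
So UlmA is not produced.
Fumarate is present, so KulC is inactive.
With repressor LomB bound, *dulW* is not transcribed.
→ *dulW* is OFF in B.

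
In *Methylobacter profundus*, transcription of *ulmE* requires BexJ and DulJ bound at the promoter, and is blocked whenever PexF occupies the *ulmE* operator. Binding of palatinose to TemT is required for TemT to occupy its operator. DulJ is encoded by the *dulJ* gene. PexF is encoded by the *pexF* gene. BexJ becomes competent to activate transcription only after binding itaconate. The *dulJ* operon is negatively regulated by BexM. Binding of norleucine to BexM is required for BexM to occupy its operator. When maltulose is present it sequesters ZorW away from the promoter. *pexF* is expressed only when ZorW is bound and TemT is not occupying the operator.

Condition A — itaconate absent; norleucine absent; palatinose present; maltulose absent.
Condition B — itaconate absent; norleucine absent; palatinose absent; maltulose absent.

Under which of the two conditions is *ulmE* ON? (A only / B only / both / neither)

neither

Condition A:
Itaconate is absent, so BexJ is inactive.
Norleucine is absent, so BexM is inactive.
With no repressor bound, *dulJ* is transcribed.
So DulJ is produced and active.
Palatinose is present, so TemT is active.
Maltulose is absent, so ZorW is active.
With repressor TemT bound, *pexF* is not transcribed.
So PexF is not produced.
Required activator BexJ is absent, so *ulmE* is not transcribed.
→ *ulmE* is OFF in A.
Condition B:
Itaconate is absent, so BexJ is inactive.
Norleucine is absent, so BexM is inactive.
With no repressor bound, *dulJ* is transcribed.
So DulJ is produced and active.
Palatinose is absent, so TemT is inactive.
Maltulose is absent, so ZorW is active.
No repressor is bound and ZorW is active, so *pexF* is transcribed.
So PexF is produced and active.
With repressor PexF bound, *ulmE* is not transcribed.
→ *ulmE* is OFF in B.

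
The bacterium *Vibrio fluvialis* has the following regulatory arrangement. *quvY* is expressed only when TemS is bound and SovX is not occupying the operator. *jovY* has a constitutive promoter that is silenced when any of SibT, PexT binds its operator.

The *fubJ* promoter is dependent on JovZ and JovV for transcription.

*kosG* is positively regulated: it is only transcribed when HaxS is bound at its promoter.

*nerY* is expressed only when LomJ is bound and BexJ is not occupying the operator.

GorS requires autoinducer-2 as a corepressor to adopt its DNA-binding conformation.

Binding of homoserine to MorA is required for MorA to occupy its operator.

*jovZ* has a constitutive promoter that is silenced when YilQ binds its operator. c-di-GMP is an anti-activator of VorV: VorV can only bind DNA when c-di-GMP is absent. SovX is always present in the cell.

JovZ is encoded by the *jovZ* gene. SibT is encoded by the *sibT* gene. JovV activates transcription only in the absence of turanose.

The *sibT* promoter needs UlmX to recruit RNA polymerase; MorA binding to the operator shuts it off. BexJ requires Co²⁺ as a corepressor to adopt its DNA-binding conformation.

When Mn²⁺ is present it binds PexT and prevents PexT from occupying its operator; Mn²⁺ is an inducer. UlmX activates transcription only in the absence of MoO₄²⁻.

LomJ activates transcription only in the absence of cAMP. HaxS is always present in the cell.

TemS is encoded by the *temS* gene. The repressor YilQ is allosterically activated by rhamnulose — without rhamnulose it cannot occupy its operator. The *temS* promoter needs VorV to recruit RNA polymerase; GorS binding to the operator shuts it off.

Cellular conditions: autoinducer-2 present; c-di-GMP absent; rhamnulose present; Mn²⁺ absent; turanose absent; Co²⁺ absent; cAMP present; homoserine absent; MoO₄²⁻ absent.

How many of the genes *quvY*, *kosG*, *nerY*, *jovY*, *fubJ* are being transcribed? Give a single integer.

1

SovX is produced constitutively and is active.
c-di-GMP is absent, so VorV is active.
Autoinducer-2 is present, so GorS is active.
With repressor GorS bound, *temS* is not transcribed.
So TemS is not produced.
With repressor SovX bound, *quvY* is not transcribed.
→ *quvY* is OFF.
HaxS is produced constitutively and is active.
No repressor is bound and HaxS is active, so *kosG* is transcribed.
→ *kosG* is ON.
Co²⁺ is absent, so BexJ is inactive.
cAMP is present, so LomJ is inactive.
Required activator LomJ is absent, so *nerY* is not transcribed.
→ *nerY* is OFF.
MoO₄²⁻ is absent, so UlmX is active.
Homoserine is absent, so MorA is inactive.
No repressor is bound and UlmX is active, so *sibT* is transcribed.
So SibT is produced and active.
Mn²⁺ is absent, so PexT is active.
With repressor SibT bound, *jovY* is not transcribed.
→ *jovY* is OFF.
Rhamnulose is present, so YilQ is active.
With repressor YilQ bound, *jovZ* is not transcribed.
So JovZ is not produced.
Turanose is absent, so JovV is active.
Required activator JovZ is absent, so *fubJ* is not transcribed.
→ *fubJ* is OFF.
1 of the 5 genes is transcribed.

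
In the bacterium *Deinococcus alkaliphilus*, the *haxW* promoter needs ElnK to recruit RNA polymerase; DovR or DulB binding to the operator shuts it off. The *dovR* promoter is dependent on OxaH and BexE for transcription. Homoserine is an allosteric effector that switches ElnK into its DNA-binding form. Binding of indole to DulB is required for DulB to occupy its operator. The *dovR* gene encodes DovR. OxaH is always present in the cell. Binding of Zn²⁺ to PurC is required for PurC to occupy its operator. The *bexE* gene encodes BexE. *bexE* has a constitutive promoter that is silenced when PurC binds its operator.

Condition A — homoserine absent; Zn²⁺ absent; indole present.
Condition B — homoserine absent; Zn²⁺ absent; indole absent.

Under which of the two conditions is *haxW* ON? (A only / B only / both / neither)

neither

Condition A:
Homoserine is absent, so ElnK is inactive.
OxaH is produced constitutively and is active.
Zn²⁺ is absent, so PurC is inactive.
With no repressor bound, *bexE* is transcribed.
So BexE is produced and active.
No repressor is bound and OxaH and BexE are active, so *dovR* is transcribed.
So DovR is produced and active.
Indole is present, so DulB is active.
With repressor DovR bound, *haxW* is not transcribed.
→ *haxW* is OFF in A.
Condition B:
Homoserine is absent, so ElnK is inactive.
OxaH is produced constitutively and is active.
Zn²⁺ is absent, so PurC is inactive.
With no repressor bound, *bexE* is transcribed.
So BexE is produced and active.
No repressor is bound and OxaH and BexE are active, so *dovR* is transcribed.
So DovR is produced and active.
Indole is absent, so DulB is inactive.
With repressor DovR bound, *haxW* is not transcribed.
→ *haxW* is OFF in B.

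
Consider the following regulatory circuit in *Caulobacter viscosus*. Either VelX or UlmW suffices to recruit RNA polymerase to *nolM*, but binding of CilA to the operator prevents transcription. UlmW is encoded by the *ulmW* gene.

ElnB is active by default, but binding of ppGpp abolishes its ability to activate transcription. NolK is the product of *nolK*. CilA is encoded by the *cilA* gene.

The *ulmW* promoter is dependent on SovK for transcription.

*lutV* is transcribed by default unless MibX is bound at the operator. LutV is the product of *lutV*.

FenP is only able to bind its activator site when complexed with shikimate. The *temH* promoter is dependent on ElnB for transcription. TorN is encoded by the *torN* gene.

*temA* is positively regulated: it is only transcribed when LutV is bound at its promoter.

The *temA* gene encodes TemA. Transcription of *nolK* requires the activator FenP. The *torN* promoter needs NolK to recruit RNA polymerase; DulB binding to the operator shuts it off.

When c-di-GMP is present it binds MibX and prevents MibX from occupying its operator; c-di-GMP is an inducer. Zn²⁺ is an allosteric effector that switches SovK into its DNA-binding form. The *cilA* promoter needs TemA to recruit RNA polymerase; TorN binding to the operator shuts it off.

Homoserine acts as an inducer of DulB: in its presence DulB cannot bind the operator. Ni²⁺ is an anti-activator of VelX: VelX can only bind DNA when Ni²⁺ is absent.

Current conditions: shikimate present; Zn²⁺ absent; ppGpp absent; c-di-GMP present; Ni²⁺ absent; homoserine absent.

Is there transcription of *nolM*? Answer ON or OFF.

OFF

Homoserine is absent, so DulB is active.
Shikimate is present, so FenP is active.
No repressor is bound and FenP is active, so *nolK* is transcribed.
So NolK is produced and active.
With repressor DulB bound, *torN* is not transcribed.
So TorN is not produced.
c-di-GMP is present, so MibX is inactive.
With no repressor bound, *lutV* is transcribed.
So LutV is produced and active.
No repressor is bound and LutV is active, so *temA* is transcribed.
So TemA is produced and active.
No repressor is bound and TemA is active, so *cilA* is transcribed.
So CilA is produced and active.
Ni²⁺ is absent, so VelX is active.
Zn²⁺ is absent, so SovK is inactive.
Required activator SovK is absent, so *ulmW* is not transcribed.
So UlmW is not produced.
With repressor CilA bound, *nolM* is not transcribed.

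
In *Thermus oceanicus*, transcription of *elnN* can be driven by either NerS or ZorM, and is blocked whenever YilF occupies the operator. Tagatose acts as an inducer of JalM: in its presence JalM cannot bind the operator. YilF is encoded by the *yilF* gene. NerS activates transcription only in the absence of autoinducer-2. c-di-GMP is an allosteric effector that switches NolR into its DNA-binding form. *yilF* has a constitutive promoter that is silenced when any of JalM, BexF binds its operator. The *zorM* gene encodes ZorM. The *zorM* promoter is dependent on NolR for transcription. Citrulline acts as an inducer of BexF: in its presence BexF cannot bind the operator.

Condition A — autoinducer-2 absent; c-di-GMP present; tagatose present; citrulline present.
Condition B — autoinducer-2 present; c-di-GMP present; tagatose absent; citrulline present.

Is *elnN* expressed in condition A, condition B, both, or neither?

Condition A:
Autoinducer-2 is absent, so NerS is active.
c-di-GMP is present, so NolR is active.
No repressor is bound and NolR is active, so *zorM* is transcribed.
So ZorM is produced and active.
Tagatose is present, so JalM is inactive.
Citrulline is present, so BexF is inactive.
With no repressor bound, *yilF* is transcribed.
So YilF is produced and active.
With repressor YilF bound, *elnN* is not transcribed.
→ *elnN* is OFF in A.
Condition B:
Autoinducer-2 is present, so NerS is inactive.
c-di-GMP is present, so NolR is active.
No repressor is bound and NolR is active, so *zorM* is transcribed.
So ZorM is produced and active.
Tagatose is absent, so JalM is active.
Citrulline is present, so BexF is inactive.
With repressor JalM bound, *yilF* is not transcribed.
So YilF is not produced.
Activator ZorM is present, so *elnN* is transcribed.
→ *elnN* is ON in B.

B only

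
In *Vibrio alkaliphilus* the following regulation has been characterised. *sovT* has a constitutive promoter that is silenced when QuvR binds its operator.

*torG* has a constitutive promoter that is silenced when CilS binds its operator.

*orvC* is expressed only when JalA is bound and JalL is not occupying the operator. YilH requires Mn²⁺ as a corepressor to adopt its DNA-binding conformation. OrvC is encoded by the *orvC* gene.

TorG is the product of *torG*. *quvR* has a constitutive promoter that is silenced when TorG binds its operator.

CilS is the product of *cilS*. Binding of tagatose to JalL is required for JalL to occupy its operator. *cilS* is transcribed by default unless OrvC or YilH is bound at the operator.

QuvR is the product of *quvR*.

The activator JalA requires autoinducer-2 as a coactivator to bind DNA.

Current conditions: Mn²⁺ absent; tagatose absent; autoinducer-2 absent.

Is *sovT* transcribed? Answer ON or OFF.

OFF

Tagatose is absent, so JalL is inactive.
Autoinducer-2 is absent, so JalA is inactive.
Required activator JalA is absent, so *orvC* is not transcribed.
So OrvC is not produced.
Mn²⁺ is absent, so YilH is inactive.
With no repressor bound, *cilS* is transcribed.
So CilS is produced and active.
With repressor CilS bound, *torG* is not transcribed.
So TorG is not produced.
With no repressor bound, *quvR* is transcribed.
So QuvR is produced and active.
With repressor QuvR bound, *sovT* is not transcribed.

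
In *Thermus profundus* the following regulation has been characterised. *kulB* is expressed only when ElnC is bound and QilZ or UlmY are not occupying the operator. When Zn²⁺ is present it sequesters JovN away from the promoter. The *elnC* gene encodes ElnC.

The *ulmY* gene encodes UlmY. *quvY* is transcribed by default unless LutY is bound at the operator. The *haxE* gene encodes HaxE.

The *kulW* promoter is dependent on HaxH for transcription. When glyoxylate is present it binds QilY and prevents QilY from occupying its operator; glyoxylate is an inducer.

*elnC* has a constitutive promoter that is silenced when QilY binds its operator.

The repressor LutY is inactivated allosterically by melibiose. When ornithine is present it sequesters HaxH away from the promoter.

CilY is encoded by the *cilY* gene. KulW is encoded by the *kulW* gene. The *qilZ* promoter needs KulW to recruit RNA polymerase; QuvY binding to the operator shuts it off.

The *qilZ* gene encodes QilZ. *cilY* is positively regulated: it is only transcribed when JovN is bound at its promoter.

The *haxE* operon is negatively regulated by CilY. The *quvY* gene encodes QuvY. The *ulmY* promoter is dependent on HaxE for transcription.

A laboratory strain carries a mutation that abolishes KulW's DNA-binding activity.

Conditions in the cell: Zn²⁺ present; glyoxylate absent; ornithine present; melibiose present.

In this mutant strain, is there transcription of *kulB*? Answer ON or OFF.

Glyoxylate is absent, so QilY is active.
With repressor QilY bound, *elnC* is not transcribed.
So ElnC is not produced.
KulW is non-functional in this strain, so it has no effect.
Melibiose is present, so LutY is inactive.
With no repressor bound, *quvY* is transcribed.
So QuvY is produced and active.
With repressor QuvY bound, *qilZ* is not transcribed.
So QilZ is not produced.
Zn²⁺ is present, so JovN is inactive.
Required activator JovN is absent, so *cilY* is not transcribed.
So CilY is not produced.
With no repressor bound, *haxE* is transcribed.
So HaxE is produced and active.
No repressor is bound and HaxE is active, so *ulmY* is transcribed.
So UlmY is produced and active.
With repressor UlmY bound, *kulB* is not transcribed.

OFF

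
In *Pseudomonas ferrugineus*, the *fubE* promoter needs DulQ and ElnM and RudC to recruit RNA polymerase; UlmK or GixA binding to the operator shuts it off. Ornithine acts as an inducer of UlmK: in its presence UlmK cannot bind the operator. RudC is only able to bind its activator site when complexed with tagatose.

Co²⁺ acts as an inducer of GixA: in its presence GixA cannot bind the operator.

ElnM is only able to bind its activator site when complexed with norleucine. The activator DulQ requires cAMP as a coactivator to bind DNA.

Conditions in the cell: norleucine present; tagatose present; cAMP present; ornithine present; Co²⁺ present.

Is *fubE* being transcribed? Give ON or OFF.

Ornithine is present, so UlmK is inactive.
cAMP is present, so DulQ is active.
Norleucine is present, so ElnM is active.
Co²⁺ is present, so GixA is inactive.
Tagatose is present, so RudC is active.
No repressor is bound and DulQ and ElnM and RudC are active, so *fubE* is transcribed.

ON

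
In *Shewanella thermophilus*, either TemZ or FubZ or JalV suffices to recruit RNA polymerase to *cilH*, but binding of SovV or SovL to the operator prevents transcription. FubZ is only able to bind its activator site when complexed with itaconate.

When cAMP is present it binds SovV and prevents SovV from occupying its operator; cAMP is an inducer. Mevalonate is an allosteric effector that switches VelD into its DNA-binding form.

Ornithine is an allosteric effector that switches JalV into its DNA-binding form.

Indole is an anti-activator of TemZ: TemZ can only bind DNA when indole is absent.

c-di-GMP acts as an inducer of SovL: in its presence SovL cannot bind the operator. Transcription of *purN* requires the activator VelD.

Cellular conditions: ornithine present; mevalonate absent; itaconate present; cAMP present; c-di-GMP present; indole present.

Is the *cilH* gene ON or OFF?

ON

cAMP is present, so SovV is inactive.
c-di-GMP is present, so SovL is inactive.
Indole is present, so TemZ is inactive.
Itaconate is present, so FubZ is active.
Ornithine is present, so JalV is active.
Activator FubZ is present, so *cilH* is transcribed.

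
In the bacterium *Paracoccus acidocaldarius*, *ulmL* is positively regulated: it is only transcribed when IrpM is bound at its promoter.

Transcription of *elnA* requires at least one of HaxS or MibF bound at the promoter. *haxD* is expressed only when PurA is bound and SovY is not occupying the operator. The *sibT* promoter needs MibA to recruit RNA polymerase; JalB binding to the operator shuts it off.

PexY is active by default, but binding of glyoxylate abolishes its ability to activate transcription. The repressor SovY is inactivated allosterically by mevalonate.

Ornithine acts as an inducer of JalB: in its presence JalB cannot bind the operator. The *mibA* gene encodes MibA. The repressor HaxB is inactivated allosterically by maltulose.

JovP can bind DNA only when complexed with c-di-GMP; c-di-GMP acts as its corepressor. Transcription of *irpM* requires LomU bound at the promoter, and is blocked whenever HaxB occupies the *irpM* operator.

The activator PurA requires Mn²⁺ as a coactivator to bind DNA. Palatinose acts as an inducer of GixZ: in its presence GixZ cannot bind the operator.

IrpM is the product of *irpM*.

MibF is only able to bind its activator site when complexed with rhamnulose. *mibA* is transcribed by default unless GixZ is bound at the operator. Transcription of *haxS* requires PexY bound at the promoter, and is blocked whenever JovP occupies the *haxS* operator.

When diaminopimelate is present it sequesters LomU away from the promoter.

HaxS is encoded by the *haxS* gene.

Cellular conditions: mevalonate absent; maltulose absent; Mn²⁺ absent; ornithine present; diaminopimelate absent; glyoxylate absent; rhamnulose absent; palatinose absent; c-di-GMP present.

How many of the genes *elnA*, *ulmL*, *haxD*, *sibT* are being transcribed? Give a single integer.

0

c-di-GMP is present, so JovP is active.
Glyoxylate is absent, so PexY is active.
With repressor JovP bound, *haxS* is not transcribed.
So HaxS is not produced.
Rhamnulose is absent, so MibF is inactive.
No activator is available at the *elnA* promoter, so *elnA* is not transcribed.
→ *elnA* is OFF.
Diaminopimelate is absent, so LomU is active.
Maltulose is absent, so HaxB is active.
With repressor HaxB bound, *irpM* is not transcribed.
So IrpM is not produced.
Required activator IrpM is absent, so *ulmL* is not transcribed.
→ *ulmL* is OFF.
Mevalonate is absent, so SovY is active.
Mn²⁺ is absent, so PurA is inactive.
With repressor SovY bound, *haxD* is not transcribed.
→ *haxD* is OFF.
Palatinose is absent, so GixZ is active.
With repressor GixZ bound, *mibA* is not transcribed.
So MibA is not produced.
Ornithine is present, so JalB is inactive.
Required activator MibA is absent, so *sibT* is not transcribed.
→ *sibT* is OFF.
0 of the 4 genes are transcribed.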